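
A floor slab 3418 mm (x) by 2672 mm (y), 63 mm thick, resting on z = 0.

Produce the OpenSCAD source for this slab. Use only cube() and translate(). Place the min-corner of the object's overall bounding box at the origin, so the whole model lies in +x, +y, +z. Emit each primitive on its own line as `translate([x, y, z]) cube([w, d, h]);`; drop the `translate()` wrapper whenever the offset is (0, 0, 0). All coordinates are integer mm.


cube([3418, 2672, 63]);


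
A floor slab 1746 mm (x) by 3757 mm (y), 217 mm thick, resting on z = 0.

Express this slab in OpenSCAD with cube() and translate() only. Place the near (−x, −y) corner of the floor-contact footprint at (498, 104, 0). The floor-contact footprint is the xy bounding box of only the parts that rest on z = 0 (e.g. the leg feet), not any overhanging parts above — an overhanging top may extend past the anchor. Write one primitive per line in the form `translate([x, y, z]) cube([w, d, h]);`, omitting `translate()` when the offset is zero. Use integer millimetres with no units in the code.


translate([498, 104, 0]) cube([1746, 3757, 217]);


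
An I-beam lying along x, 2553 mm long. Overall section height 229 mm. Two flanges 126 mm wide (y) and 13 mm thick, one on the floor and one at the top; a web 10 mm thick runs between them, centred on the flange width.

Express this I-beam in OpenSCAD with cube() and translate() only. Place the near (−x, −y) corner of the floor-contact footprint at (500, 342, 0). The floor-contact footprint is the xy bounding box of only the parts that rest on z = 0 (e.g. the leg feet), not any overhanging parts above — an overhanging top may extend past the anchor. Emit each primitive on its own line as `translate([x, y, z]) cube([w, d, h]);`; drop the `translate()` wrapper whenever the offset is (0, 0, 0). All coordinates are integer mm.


translate([500, 342, 0]) cube([2553, 126, 13]);
translate([500, 400, 13]) cube([2553, 10, 203]);
translate([500, 342, 216]) cube([2553, 126, 13]);


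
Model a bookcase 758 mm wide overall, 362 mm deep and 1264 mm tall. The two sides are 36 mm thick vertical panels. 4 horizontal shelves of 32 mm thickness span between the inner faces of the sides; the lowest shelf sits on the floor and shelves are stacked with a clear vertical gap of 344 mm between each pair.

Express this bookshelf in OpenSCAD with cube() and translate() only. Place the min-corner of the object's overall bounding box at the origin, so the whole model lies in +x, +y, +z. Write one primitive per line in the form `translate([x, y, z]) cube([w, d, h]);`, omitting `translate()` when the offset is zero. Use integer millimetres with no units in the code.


cube([36, 362, 1264]);
translate([722, 0, 0]) cube([36, 362, 1264]);
translate([36, 0, 0]) cube([686, 362, 32]);
translate([36, 0, 376]) cube([686, 362, 32]);
translate([36, 0, 752]) cube([686, 362, 32]);
translate([36, 0, 1128]) cube([686, 362, 32]);


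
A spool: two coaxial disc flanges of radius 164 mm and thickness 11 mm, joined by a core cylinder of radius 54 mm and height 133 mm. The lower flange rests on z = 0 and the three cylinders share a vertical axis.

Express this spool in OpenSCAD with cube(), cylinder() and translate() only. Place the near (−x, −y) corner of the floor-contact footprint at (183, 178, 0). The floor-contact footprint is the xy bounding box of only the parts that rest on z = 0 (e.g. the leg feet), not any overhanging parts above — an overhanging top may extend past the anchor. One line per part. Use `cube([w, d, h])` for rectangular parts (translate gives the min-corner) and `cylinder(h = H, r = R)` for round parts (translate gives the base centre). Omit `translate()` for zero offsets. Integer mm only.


translate([347, 342, 0]) cylinder(h = 11, r = 164);
translate([347, 342, 11]) cylinder(h = 133, r = 54);
translate([347, 342, 144]) cylinder(h = 11, r = 164);


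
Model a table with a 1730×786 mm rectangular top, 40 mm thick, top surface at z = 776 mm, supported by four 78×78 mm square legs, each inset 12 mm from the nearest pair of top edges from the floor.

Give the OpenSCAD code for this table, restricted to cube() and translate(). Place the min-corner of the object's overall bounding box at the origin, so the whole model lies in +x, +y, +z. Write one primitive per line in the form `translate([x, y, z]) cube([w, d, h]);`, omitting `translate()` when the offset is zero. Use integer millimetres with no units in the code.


translate([0, 0, 736]) cube([1730, 786, 40]);
translate([12, 12, 0]) cube([78, 78, 736]);
translate([1640, 12, 0]) cube([78, 78, 736]);
translate([12, 696, 0]) cube([78, 78, 736]);
translate([1640, 696, 0]) cube([78, 78, 736]);


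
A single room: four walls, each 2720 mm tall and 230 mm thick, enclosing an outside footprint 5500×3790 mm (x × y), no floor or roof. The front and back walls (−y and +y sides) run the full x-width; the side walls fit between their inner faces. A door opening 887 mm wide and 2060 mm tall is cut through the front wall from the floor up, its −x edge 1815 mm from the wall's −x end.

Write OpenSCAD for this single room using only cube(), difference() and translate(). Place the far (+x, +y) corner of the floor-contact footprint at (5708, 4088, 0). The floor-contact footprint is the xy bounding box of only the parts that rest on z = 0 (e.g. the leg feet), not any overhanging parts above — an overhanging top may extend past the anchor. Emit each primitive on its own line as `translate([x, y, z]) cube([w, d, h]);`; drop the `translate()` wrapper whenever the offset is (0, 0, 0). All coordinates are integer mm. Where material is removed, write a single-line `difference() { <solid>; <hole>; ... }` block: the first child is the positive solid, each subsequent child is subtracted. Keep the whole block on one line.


difference() { translate([208, 298, 0]) cube([5500, 230, 2720]); translate([2023, 298, 0]) cube([887, 230, 2060]); }
translate([208, 3858, 0]) cube([5500, 230, 2720]);
translate([208, 528, 0]) cube([230, 3330, 2720]);
translate([5478, 528, 0]) cube([230, 3330, 2720]);


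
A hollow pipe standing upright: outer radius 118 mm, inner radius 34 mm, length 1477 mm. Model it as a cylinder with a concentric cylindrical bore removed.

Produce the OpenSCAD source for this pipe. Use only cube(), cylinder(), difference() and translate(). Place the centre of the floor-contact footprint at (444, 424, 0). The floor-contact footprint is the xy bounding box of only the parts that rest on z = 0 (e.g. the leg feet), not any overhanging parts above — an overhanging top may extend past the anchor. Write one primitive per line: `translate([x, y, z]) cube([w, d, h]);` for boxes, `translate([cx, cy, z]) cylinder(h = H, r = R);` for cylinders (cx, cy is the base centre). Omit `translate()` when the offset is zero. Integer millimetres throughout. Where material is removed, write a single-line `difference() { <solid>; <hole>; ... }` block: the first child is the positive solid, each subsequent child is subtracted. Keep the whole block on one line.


difference() { translate([444, 424, 0]) cylinder(h = 1477, r = 118); translate([444, 424, 0]) cylinder(h = 1477, r = 34); }


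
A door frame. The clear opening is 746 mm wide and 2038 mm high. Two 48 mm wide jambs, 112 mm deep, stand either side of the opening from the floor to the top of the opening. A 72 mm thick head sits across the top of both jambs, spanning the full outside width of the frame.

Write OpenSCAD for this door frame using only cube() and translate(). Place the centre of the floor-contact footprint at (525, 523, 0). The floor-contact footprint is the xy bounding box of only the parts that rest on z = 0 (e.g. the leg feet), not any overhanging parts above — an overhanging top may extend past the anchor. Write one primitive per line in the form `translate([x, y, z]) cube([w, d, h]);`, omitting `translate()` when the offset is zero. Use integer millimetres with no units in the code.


translate([104, 467, 0]) cube([48, 112, 2038]);
translate([898, 467, 0]) cube([48, 112, 2038]);
translate([104, 467, 2038]) cube([842, 112, 72]);


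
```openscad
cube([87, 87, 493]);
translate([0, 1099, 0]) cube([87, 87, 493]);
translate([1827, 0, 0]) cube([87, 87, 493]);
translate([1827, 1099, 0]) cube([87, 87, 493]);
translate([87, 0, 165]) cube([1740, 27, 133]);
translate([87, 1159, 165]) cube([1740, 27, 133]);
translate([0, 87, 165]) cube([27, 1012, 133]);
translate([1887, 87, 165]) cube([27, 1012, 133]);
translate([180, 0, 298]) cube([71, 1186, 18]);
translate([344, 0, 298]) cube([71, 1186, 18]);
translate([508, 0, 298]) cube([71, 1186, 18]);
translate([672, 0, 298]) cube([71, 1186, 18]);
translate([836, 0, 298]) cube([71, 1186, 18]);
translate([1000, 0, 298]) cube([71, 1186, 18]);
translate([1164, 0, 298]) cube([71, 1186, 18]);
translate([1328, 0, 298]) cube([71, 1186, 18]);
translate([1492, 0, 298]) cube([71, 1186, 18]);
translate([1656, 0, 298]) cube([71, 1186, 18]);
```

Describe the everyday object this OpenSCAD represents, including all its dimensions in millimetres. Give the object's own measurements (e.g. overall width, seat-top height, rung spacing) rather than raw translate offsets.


A bed frame 1914 mm long (x) by 1186 mm wide (y). Four 87×87 mm corner posts, 493 mm tall, at the corners of the footprint. Four rails of 27 mm thickness and 133 mm height run between adjacent posts with their undersides at z = 165 mm, their outer faces flush with the outside of the frame (the two x-running rails run between the posts' inner faces; the two y-running rails run between the posts' inner faces). 10 slats, each 71 mm wide (x) and 18 mm thick, lie across the top of the two x-running rails, running the full 1186 mm width of the frame in y; along x they sit between the end posts with a 93 mm gap after the −x posts and between neighbouring slats, leaving 100 mm before the +x posts.


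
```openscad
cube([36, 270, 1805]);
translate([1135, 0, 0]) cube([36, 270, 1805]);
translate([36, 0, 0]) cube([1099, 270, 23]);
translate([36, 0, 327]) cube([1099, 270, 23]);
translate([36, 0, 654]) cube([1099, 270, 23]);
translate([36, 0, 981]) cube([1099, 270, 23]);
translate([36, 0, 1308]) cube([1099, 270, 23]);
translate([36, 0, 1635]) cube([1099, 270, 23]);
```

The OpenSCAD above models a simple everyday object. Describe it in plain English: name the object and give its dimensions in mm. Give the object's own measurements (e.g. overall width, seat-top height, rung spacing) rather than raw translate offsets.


An open bookshelf. Two side panels, each 36 mm thick, 270 mm deep and 1805 mm tall, stand 1171 mm apart (outside-to-outside). Between them sit 6 shelves, each 23 mm thick and 270 mm deep, spanning the full gap between the sides. The bottom shelf rests on the floor (its underside at z = 0) and the clear gap between one shelf's top and the next shelf's underside is 304 mm.


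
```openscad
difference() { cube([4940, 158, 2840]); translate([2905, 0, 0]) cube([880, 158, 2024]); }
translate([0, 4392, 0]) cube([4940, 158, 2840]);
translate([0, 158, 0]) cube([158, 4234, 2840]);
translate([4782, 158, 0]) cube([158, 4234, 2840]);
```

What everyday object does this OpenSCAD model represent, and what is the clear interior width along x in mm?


A single room. The interior width is 4624 mm.

Four walls enclosing a rectangle with a door in the front wall — a room. Outside width 4940 minus two 158 mm walls gives 4624 mm.


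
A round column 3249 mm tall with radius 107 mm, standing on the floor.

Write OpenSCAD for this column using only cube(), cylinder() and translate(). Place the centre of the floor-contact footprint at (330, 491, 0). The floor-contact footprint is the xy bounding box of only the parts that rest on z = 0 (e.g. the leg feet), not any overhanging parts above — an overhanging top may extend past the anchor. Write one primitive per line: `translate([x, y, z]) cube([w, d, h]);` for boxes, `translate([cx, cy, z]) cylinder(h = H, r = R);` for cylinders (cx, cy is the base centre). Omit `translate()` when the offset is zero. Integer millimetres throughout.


translate([330, 491, 0]) cylinder(h = 3249, r = 107);


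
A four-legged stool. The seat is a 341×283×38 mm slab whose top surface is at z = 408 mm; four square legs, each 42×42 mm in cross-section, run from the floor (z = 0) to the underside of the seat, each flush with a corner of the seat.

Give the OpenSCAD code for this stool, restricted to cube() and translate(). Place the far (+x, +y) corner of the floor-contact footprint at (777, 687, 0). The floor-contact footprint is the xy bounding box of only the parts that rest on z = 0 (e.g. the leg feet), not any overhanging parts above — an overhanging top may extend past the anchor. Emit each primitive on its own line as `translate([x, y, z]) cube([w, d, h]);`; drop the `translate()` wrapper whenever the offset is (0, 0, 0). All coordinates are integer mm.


translate([436, 404, 370]) cube([341, 283, 38]);
translate([436, 404, 0]) cube([42, 42, 370]);
translate([735, 404, 0]) cube([42, 42, 370]);
translate([436, 645, 0]) cube([42, 42, 370]);
translate([735, 645, 0]) cube([42, 42, 370]);


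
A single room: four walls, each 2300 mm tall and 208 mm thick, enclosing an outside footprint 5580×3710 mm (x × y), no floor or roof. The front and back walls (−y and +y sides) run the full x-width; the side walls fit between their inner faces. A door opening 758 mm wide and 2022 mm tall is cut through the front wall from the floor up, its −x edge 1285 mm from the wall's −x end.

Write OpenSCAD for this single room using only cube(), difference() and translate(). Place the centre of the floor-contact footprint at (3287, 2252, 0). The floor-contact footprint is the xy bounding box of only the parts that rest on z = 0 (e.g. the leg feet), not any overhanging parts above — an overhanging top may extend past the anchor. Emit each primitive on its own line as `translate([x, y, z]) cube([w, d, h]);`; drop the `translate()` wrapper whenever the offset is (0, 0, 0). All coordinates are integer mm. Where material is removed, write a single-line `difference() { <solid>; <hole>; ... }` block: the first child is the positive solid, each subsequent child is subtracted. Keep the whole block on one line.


difference() { translate([497, 397, 0]) cube([5580, 208, 2300]); translate([1782, 397, 0]) cube([758, 208, 2022]); }
translate([497, 3899, 0]) cube([5580, 208, 2300]);
translate([497, 605, 0]) cube([208, 3294, 2300]);
translate([5869, 605, 0]) cube([208, 3294, 2300]);


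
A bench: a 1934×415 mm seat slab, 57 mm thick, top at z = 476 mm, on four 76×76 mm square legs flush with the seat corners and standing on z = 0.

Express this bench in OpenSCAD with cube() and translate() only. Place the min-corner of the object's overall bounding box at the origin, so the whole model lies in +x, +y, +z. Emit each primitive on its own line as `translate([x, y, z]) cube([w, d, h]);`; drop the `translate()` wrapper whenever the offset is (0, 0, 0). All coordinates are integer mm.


translate([0, 0, 419]) cube([1934, 415, 57]);
cube([76, 76, 419]);
translate([0, 339, 0]) cube([76, 76, 419]);
translate([1858, 0, 0]) cube([76, 76, 419]);
translate([1858, 339, 0]) cube([76, 76, 419]);


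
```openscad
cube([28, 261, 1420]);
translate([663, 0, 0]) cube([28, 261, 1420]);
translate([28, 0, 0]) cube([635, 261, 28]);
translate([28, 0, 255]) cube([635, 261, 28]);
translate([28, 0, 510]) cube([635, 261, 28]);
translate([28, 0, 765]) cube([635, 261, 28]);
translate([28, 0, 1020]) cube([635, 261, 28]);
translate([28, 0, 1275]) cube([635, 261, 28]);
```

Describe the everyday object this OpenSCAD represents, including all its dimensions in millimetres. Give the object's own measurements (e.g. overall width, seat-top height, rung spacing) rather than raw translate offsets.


An open bookshelf. Two side panels, each 28 mm thick, 261 mm deep and 1420 mm tall, stand 691 mm apart (outside-to-outside). Between them sit 6 shelves, each 28 mm thick and 261 mm deep, spanning the full gap between the sides. The bottom shelf rests on the floor (its underside at z = 0) and the clear gap between one shelf's top and the next shelf's underside is 227 mm.


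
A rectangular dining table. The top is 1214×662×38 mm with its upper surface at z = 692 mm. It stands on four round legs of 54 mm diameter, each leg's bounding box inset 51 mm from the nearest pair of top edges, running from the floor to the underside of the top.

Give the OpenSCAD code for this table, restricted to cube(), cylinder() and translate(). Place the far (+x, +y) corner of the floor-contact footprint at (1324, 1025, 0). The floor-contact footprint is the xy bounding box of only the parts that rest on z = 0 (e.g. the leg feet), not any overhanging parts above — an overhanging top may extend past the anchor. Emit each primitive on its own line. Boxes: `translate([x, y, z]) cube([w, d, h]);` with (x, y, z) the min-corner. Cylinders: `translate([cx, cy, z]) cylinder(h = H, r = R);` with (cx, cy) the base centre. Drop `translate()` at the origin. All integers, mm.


translate([161, 414, 654]) cube([1214, 662, 38]);
translate([239, 492, 0]) cylinder(h = 654, r = 27);
translate([1297, 492, 0]) cylinder(h = 654, r = 27);
translate([239, 998, 0]) cylinder(h = 654, r = 27);
translate([1297, 998, 0]) cylinder(h = 654, r = 27);


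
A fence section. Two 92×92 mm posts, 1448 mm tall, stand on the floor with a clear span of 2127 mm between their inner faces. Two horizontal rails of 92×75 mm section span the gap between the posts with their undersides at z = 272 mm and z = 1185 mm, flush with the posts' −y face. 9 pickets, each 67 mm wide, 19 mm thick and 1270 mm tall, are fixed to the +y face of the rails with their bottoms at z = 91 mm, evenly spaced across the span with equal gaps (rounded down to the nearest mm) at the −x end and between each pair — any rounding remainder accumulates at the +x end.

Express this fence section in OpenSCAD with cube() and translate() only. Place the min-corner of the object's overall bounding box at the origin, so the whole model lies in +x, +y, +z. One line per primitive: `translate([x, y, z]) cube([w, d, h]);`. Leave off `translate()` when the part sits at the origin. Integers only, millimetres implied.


cube([92, 92, 1448]);
translate([2219, 0, 0]) cube([92, 92, 1448]);
translate([92, 0, 272]) cube([2127, 92, 75]);
translate([92, 0, 1185]) cube([2127, 92, 75]);
translate([244, 92, 91]) cube([67, 19, 1270]);
translate([463, 92, 91]) cube([67, 19, 1270]);
translate([682, 92, 91]) cube([67, 19, 1270]);
translate([901, 92, 91]) cube([67, 19, 1270]);
translate([1120, 92, 91]) cube([67, 19, 1270]);
translate([1339, 92, 91]) cube([67, 19, 1270]);
translate([1558, 92, 91]) cube([67, 19, 1270]);
translate([1777, 92, 91]) cube([67, 19, 1270]);
translate([1996, 92, 91]) cube([67, 19, 1270]);


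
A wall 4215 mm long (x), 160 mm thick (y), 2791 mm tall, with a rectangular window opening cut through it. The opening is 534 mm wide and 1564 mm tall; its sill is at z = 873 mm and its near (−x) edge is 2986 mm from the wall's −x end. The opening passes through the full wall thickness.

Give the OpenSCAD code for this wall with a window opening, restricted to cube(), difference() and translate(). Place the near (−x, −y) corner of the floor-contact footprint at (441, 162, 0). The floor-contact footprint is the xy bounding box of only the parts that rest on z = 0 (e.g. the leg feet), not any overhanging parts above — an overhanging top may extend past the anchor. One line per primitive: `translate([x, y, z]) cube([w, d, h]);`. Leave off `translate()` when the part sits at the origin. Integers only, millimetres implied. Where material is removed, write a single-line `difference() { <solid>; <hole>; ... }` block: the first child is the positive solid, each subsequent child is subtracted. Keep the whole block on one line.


difference() { translate([441, 162, 0]) cube([4215, 160, 2791]); translate([3427, 162, 873]) cube([534, 160, 1564]); }


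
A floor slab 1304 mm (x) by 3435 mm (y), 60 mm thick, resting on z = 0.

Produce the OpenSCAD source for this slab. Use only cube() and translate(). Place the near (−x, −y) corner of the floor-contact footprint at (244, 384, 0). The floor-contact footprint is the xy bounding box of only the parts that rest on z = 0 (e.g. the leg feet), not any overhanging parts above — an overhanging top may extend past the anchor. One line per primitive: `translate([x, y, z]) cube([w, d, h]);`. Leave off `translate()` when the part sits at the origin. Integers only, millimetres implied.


translate([244, 384, 0]) cube([1304, 3435, 60]);


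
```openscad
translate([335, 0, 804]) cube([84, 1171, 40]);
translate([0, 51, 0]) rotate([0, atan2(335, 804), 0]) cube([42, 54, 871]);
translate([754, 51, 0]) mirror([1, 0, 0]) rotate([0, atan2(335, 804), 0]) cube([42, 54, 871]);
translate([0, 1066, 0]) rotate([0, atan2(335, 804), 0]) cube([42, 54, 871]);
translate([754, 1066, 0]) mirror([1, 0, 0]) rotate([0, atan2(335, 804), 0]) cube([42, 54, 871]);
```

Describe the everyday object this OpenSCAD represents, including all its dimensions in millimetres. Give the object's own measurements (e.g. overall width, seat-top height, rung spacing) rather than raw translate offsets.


A sawhorse. A 84×1171×40 mm beam (x, y, z) sits on two A-frame leg pairs. Each pair is two raked legs of 42×54 mm section (54 mm along y) splaying symmetrically in x. Each leg rises 804 mm vertically over 335 mm of horizontal reach and is 871 mm long along its own axis. Every leg's outer bottom edge rests on the floor and its outer top edge meets a bottom edge of the beam — the left legs (tilting toward +x) meet the beam's −x bottom edge, the right legs (their mirror images, tilting toward −x) meet its +x bottom edge — so the leg tops tuck under the beam, the beam's underside is 804 mm above the floor, and the feet are 754 mm apart outside-to-outside with the beam centred between them. The two leg pairs are set in 51 mm from either end of the beam.


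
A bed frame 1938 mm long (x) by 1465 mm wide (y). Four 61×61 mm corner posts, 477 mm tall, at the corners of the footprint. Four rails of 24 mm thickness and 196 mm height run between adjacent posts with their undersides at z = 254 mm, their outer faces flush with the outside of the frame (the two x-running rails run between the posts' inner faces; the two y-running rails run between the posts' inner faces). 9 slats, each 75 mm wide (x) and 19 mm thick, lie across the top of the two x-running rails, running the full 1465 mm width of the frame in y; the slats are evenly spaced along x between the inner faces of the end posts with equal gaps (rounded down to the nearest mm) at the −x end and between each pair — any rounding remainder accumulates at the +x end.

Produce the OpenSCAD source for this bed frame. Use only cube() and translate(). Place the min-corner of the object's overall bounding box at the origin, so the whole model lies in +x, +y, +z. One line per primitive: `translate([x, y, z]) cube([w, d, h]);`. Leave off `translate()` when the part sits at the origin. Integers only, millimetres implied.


cube([61, 61, 477]);
translate([0, 1404, 0]) cube([61, 61, 477]);
translate([1877, 0, 0]) cube([61, 61, 477]);
translate([1877, 1404, 0]) cube([61, 61, 477]);
translate([61, 0, 254]) cube([1816, 24, 196]);
translate([61, 1441, 254]) cube([1816, 24, 196]);
translate([0, 61, 254]) cube([24, 1343, 196]);
translate([1914, 61, 254]) cube([24, 1343, 196]);
translate([175, 0, 450]) cube([75, 1465, 19]);
translate([364, 0, 450]) cube([75, 1465, 19]);
translate([553, 0, 450]) cube([75, 1465, 19]);
translate([742, 0, 450]) cube([75, 1465, 19]);
translate([931, 0, 450]) cube([75, 1465, 19]);
translate([1120, 0, 450]) cube([75, 1465, 19]);
translate([1309, 0, 450]) cube([75, 1465, 19]);
translate([1498, 0, 450]) cube([75, 1465, 19]);
translate([1687, 0, 450]) cube([75, 1465, 19]);


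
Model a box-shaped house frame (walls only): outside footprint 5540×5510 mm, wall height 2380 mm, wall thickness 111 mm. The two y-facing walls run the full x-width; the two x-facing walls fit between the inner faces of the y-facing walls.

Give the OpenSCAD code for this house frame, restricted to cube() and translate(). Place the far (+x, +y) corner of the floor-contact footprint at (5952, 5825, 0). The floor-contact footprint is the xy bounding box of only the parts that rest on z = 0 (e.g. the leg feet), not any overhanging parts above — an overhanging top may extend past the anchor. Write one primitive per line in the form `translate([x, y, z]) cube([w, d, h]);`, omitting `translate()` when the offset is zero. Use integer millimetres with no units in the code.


translate([412, 315, 0]) cube([5540, 111, 2380]);
translate([412, 5714, 0]) cube([5540, 111, 2380]);
translate([412, 426, 0]) cube([111, 5288, 2380]);
translate([5841, 426, 0]) cube([111, 5288, 2380]);


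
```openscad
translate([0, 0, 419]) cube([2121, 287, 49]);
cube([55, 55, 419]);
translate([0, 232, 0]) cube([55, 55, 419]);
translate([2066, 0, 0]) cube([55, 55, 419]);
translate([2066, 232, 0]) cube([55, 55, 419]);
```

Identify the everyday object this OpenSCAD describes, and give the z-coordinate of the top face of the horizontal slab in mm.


A bench. The seat-top height is 468 mm.

A long slab on four corner posts — a bench. The slab sits at z = 419 with thickness 49, so the top is 419 + 49 = 468 mm.


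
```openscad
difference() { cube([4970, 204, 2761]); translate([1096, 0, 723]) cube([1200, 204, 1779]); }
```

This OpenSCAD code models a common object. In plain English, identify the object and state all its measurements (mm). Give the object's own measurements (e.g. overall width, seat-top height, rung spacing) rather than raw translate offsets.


A wall 4970 mm long (x), 204 mm thick (y), 2761 mm tall, with a rectangular window opening cut through it. The opening is 1200 mm wide and 1779 mm tall; its sill is at z = 723 mm and its near (−x) edge is 1096 mm from the wall's −x end. The opening passes through the full wall thickness.


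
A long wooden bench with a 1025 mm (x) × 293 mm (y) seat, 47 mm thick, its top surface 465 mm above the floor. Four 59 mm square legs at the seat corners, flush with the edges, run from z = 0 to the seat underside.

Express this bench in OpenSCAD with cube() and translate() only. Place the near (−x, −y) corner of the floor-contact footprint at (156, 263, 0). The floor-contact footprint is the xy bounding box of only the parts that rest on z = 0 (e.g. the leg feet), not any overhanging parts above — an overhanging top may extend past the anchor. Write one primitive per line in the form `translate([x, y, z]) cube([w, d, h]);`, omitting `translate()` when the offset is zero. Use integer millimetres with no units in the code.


// leg_h = 465 − 47 = 418
translate([156, 263, 418]) cube([1025, 293, 47]);
translate([156, 263, 0]) cube([59, 59, 418]);
translate([156, 497, 0]) cube([59, 59, 418]);
translate([1122, 263, 0]) cube([59, 59, 418]);
translate([1122, 497, 0]) cube([59, 59, 418]);


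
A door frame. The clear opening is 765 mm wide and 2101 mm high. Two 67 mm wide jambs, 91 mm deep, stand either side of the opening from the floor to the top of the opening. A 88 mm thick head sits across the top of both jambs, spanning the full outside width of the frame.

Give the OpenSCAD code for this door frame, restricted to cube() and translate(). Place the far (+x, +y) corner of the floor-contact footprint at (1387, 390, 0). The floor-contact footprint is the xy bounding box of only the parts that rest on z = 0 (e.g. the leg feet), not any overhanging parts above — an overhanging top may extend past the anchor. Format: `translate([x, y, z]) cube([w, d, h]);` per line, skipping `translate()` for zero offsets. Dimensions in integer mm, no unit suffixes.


translate([488, 299, 0]) cube([67, 91, 2101]);
translate([1320, 299, 0]) cube([67, 91, 2101]);
translate([488, 299, 2101]) cube([899, 91, 88]);


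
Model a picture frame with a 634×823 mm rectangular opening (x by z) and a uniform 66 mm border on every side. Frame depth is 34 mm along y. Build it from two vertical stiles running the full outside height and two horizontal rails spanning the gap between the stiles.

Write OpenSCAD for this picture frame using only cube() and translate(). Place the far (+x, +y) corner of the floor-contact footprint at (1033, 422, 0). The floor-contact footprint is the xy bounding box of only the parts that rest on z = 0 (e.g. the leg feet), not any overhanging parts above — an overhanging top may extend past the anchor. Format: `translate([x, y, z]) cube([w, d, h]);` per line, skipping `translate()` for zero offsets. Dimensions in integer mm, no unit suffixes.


translate([267, 388, 0]) cube([66, 34, 955]);
translate([967, 388, 0]) cube([66, 34, 955]);
translate([333, 388, 0]) cube([634, 34, 66]);
translate([333, 388, 889]) cube([634, 34, 66]);


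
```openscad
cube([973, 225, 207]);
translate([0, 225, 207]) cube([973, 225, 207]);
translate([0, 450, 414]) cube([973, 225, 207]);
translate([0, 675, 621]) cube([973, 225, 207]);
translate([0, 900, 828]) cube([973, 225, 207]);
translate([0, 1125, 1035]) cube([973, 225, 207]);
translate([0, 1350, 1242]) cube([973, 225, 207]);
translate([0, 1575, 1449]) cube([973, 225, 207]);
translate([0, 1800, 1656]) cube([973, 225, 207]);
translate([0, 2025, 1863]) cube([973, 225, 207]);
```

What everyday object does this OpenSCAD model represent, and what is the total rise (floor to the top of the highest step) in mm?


A staircase. The total rise is 2070 mm.

10 identical blocks, each offset up and back from the previous — a staircase. Each step is 207 mm tall and there are 10 of them, so the total rise is 10 × 207 = 2070 mm.


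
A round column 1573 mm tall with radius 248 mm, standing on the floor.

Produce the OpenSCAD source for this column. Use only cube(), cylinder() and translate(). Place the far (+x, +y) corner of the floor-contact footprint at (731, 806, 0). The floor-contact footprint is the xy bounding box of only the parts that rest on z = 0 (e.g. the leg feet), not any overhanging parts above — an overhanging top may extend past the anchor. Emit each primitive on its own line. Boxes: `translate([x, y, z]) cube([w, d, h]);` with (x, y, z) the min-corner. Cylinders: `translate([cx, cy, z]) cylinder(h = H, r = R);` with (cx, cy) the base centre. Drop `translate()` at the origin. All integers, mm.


translate([483, 558, 0]) cylinder(h = 1573, r = 248);


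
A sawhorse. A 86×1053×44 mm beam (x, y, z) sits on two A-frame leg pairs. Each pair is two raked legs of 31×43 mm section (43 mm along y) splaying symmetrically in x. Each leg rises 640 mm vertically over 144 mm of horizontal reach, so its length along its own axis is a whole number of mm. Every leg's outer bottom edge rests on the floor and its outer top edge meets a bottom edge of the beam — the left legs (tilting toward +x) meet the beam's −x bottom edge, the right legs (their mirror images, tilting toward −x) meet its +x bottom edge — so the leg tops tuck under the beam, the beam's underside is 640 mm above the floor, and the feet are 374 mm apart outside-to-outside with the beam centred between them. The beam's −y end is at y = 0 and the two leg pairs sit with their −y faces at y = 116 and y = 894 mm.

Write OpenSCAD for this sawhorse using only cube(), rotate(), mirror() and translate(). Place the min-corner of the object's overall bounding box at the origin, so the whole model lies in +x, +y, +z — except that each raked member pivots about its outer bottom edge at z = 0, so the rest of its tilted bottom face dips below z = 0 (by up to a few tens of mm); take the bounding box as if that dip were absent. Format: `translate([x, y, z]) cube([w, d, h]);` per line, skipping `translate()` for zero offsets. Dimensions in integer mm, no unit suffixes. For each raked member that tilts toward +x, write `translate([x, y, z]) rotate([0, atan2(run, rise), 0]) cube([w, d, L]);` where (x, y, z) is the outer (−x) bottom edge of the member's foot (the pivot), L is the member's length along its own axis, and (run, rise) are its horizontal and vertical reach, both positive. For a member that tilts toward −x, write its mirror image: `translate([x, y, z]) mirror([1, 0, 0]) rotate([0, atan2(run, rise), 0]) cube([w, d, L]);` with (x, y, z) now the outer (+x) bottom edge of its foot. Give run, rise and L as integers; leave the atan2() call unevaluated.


translate([144, 0, 640]) cube([86, 1053, 44]);
translate([0, 116, 0]) rotate([0, atan2(144, 640), 0]) cube([31, 43, 656]);
translate([374, 116, 0]) mirror([1, 0, 0]) rotate([0, atan2(144, 640), 0]) cube([31, 43, 656]);
translate([0, 894, 0]) rotate([0, atan2(144, 640), 0]) cube([31, 43, 656]);
translate([374, 894, 0]) mirror([1, 0, 0]) rotate([0, atan2(144, 640), 0]) cube([31, 43, 656]);


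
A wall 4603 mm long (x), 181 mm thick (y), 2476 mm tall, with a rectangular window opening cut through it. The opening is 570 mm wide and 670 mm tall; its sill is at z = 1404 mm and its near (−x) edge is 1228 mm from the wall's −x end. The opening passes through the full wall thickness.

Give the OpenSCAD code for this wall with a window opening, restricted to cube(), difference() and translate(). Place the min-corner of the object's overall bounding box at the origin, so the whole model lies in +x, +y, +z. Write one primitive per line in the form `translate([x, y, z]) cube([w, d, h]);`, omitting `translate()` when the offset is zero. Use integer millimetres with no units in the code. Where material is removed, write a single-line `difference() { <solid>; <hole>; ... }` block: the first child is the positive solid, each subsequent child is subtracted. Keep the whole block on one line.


difference() { cube([4603, 181, 2476]); translate([1228, 0, 1404]) cube([570, 181, 670]); }


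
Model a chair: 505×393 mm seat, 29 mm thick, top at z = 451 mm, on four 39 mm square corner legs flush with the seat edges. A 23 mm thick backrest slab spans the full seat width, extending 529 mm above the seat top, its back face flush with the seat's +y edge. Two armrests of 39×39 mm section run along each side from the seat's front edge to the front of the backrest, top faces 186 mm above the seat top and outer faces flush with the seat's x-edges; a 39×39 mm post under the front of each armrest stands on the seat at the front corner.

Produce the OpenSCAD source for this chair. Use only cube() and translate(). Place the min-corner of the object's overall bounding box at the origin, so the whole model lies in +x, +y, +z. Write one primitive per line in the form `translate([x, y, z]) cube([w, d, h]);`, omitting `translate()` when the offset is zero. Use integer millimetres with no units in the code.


translate([0, 0, 422]) cube([505, 393, 29]);
cube([39, 39, 422]);
translate([466, 0, 0]) cube([39, 39, 422]);
translate([0, 354, 0]) cube([39, 39, 422]);
translate([466, 354, 0]) cube([39, 39, 422]);
translate([0, 370, 451]) cube([505, 23, 529]);
translate([0, 0, 598]) cube([39, 370, 39]);
translate([466, 0, 598]) cube([39, 370, 39]);
translate([0, 0, 451]) cube([39, 39, 147]);
translate([466, 0, 451]) cube([39, 39, 147]);


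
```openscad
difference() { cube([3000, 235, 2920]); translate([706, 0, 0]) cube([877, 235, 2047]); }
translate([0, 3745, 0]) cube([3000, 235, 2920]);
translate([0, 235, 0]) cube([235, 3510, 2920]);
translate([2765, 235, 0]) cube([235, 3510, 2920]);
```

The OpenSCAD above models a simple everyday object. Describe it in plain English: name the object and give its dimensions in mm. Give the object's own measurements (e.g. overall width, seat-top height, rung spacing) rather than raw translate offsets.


A single room: four walls, each 2920 mm tall and 235 mm thick, enclosing an outside footprint 3000×3980 mm (x × y), no floor or roof. The front and back walls (−y and +y sides) run the full x-width; the side walls fit between their inner faces. A door opening 877 mm wide and 2047 mm tall is cut through the front wall from the floor up, its −x edge 706 mm from the wall's −x end.


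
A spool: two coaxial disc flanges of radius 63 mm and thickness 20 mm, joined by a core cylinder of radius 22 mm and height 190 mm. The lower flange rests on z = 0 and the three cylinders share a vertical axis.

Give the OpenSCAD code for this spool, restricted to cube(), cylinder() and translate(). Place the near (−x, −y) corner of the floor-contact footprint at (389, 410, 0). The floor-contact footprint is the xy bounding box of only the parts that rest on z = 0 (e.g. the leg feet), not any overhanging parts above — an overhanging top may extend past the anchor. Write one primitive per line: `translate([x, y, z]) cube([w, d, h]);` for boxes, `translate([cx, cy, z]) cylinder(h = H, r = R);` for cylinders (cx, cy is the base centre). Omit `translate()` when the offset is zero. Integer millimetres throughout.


translate([452, 473, 0]) cylinder(h = 20, r = 63);
translate([452, 473, 20]) cylinder(h = 190, r = 22);
translate([452, 473, 210]) cylinder(h = 20, r = 63);


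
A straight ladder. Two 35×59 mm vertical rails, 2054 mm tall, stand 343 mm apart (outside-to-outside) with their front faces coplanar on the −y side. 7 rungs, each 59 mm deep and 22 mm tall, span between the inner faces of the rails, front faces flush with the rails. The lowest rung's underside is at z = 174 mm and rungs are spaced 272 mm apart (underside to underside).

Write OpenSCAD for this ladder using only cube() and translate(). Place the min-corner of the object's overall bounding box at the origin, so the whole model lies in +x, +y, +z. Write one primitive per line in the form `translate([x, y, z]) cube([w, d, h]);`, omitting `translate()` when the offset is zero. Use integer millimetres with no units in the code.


// rung span = 343 - 2*35 = 273
// rung[k] z = 174 + k*272
cube([35, 59, 2054]);
translate([308, 0, 0]) cube([35, 59, 2054]);
translate([35, 0, 174]) cube([273, 59, 22]);
translate([35, 0, 446]) cube([273, 59, 22]);
translate([35, 0, 718]) cube([273, 59, 22]);
translate([35, 0, 990]) cube([273, 59, 22]);
translate([35, 0, 1262]) cube([273, 59, 22]);
translate([35, 0, 1534]) cube([273, 59, 22]);
translate([35, 0, 1806]) cube([273, 59, 22]);


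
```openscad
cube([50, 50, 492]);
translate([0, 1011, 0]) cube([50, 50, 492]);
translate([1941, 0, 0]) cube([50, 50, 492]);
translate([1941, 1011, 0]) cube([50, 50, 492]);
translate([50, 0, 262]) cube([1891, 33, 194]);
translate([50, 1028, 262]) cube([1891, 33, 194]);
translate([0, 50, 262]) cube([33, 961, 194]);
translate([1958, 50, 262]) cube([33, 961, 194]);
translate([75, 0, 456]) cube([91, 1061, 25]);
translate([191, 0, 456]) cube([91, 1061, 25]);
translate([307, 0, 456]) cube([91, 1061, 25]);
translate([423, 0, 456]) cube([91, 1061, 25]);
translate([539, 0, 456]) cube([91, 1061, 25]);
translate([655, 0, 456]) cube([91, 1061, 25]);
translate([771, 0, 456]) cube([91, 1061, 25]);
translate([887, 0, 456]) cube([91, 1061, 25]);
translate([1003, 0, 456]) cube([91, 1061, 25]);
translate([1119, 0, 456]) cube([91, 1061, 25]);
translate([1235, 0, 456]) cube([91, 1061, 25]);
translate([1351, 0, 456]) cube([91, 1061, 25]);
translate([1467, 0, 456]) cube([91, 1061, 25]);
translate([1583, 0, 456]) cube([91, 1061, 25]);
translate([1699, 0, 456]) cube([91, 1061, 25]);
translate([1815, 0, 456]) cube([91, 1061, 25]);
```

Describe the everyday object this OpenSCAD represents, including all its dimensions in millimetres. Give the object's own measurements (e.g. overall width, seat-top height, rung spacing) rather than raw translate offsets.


A bed frame 1991 mm long (x) by 1061 mm wide (y). Four 50×50 mm corner posts, 492 mm tall, at the corners of the footprint. Four rails of 33 mm thickness and 194 mm height run between adjacent posts with their undersides at z = 262 mm, their outer faces flush with the outside of the frame (the two x-running rails run between the posts' inner faces; the two y-running rails run between the posts' inner faces). 16 slats, each 91 mm wide (x) and 25 mm thick, lie across the top of the two x-running rails, running the full 1061 mm width of the frame in y; along x they sit between the end posts with a 25 mm gap after the −x posts and between neighbouring slats, leaving 35 mm before the +x posts.
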